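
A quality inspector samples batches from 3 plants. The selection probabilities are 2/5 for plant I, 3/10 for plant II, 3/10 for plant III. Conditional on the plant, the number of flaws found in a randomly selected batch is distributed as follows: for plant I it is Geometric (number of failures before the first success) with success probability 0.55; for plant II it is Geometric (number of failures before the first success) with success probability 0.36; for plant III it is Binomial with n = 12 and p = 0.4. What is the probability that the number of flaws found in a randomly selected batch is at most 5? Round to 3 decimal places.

Conditional on each plant, P(X ≤ 5): I: 0.991696; II: 0.931281; III: 0.665209.
By total probability, P(X ≤ 5) = 0.4·0.991696 + 0.3·0.931281 + 0.3·0.665209 = 0.875625.

0.876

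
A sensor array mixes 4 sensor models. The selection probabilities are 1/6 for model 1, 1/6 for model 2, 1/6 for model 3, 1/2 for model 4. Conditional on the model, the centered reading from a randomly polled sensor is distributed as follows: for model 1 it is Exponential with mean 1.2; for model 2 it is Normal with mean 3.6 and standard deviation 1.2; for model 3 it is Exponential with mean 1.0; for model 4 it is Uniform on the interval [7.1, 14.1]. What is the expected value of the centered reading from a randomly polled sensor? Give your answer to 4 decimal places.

Component means — 1: 1.2; 2: 3.6; 3: 1; 4: 10.6.
E[X] = 0.166667·1.2 + 0.166667·3.6 + 0.166667·1 + 0.5·10.6 = 6.26667.

6.2667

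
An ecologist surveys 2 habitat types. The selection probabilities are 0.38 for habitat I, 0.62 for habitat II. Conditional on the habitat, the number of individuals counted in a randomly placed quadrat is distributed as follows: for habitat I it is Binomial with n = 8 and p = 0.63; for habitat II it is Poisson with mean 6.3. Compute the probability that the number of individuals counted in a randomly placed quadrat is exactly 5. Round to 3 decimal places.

Conditional on each habitat, P(X = 5): I: 0.281511; II: 0.151868.
By total probability, P(X = 5) = 0.38·0.281511 + 0.62·0.151868 = 0.201132.

0.201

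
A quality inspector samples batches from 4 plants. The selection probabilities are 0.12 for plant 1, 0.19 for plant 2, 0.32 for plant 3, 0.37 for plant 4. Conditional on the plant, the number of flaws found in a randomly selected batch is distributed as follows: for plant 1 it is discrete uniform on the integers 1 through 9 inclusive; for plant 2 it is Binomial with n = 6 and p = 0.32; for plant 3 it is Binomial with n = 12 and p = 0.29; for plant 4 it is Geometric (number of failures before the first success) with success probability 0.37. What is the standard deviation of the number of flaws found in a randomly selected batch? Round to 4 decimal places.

Per component, 1: μ=5, E[X²]=31.6667; 2: μ=1.92, E[X²]=4.992; 3: μ=3.48, E[X²]=14.5812; 4: μ=1.7027, E[X²]=7.5011.
E[X] = 0.12·5 + 0.19·1.92 + 0.32·3.48 + 0.37·1.7027 = 2.7084.
E[X²] = 0.12·31.6667 + 0.19·4.992 + 0.32·14.5812 + 0.37·7.5011 = 12.1899.
Var(X) = E[X²] − (E[X])² = 12.1899 − 7.33543 = 4.85444.
SD(X) = √4.85444 = 2.20328.

2.2033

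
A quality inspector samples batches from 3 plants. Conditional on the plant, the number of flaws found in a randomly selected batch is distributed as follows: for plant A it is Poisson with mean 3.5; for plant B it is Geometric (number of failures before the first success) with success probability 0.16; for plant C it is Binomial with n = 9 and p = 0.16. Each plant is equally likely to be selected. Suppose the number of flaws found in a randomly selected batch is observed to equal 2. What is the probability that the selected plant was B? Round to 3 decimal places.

Likelihoods P(X=2 | ·): A: 0.184959; B: 0.112896; C: 0.271955.
Posterior ∝ prior × likelihood. Numerator for B: 0.333333·0.112896 = 0.037632.
Normalizing constant: 0.333333·0.184959 + 0.333333·0.112896 + 0.333333·0.271955 = 0.189937.
P(B | observation) = 0.037632 / 0.189937 = 0.198129.

0.198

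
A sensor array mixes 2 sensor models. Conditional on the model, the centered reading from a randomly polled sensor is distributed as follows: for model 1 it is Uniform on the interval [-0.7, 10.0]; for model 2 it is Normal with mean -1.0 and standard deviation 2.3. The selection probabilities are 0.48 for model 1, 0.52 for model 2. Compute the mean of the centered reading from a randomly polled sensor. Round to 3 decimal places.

1.712

Component means — 1: 4.65; 2: -1.
E[X] = 0.48·4.65 + 0.52·-1 = 1.712.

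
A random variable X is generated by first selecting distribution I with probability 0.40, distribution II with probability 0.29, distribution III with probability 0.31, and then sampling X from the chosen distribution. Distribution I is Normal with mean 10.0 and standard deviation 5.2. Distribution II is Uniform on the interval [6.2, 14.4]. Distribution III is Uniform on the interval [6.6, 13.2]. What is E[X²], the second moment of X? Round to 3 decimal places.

114.715

For each component E[X²] = Var + (mean)², giving I: 127.04; II: 111.693; III: 101.64.
Overall E[X²] = 0.4·127.04 + 0.29·111.693 + 0.31·101.64 = 114.715.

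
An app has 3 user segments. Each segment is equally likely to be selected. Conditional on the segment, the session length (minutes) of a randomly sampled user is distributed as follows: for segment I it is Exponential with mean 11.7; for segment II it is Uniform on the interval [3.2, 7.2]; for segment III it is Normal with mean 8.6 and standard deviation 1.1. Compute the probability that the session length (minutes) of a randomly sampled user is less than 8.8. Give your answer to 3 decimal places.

Conditional on each segment, P(X < 8.8): I: 0.528642; II: 1; III: 0.572137.
By total probability, P(X < 8.8) = 0.333333·0.528642 + 0.333333·1 + 0.333333·0.572137 = 0.70026.

0.700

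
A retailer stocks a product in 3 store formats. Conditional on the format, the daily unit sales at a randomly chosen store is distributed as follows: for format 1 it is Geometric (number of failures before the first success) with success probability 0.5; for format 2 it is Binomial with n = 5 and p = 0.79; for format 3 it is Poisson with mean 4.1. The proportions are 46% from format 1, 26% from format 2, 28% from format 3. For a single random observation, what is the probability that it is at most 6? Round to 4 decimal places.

Conditional on each format, P(X ≤ 6): 1: 0.992188; 2: 1; 3: 0.878648.
By total probability, P(X ≤ 6) = 0.46·0.992188 + 0.26·1 + 0.28·0.878648 = 0.962428.

0.9624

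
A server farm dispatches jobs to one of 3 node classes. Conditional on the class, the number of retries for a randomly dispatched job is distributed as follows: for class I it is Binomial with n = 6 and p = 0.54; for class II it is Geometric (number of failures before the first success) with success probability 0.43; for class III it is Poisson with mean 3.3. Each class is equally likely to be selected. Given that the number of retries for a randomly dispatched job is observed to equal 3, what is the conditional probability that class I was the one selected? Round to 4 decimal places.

0.5049

Likelihoods P(X=3 | ·): I: 0.306538; II: 0.079633; III: 0.220912.
Posterior ∝ prior × likelihood. Numerator for I: 0.333333·0.306538 = 0.102179.
Normalizing constant: 0.333333·0.306538 + 0.333333·0.079633 + 0.333333·0.220912 = 0.202361.
P(I | observation) = 0.102179 / 0.202361 = 0.504936.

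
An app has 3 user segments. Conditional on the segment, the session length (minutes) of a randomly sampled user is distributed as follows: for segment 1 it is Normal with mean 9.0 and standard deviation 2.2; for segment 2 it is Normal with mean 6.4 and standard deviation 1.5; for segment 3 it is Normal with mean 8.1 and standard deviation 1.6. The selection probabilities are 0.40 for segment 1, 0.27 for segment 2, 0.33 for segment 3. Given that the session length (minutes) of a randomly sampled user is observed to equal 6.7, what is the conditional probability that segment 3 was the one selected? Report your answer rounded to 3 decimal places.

0.333

Likelihoods f(6.7 | ·): 1: 0.104991; 2: 0.260695; 3: 0.170034.
Posterior ∝ prior × likelihood. Numerator for 3: 0.33·0.170034 = 0.0561113.
Normalizing constant: 0.4·0.104991 + 0.27·0.260695 + 0.33·0.170034 = 0.168495.
P(3 | observation) = 0.0561113 / 0.168495 = 0.333014.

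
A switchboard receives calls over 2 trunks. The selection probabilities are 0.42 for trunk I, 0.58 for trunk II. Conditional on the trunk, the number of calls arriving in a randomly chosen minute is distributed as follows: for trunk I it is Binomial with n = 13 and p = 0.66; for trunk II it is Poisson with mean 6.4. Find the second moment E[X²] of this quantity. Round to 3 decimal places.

For each component E[X²] = Var + (mean)², giving I: 76.5336; II: 47.36.
Overall E[X²] = 0.42·76.5336 + 0.58·47.36 = 59.6129.

59.613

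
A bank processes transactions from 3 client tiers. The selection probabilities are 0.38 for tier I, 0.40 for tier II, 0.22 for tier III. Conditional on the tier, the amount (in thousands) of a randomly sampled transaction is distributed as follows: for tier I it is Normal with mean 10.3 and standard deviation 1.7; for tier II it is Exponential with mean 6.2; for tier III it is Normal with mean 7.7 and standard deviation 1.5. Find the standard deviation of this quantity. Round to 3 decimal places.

Per component, I: μ=10.3, E[X²]=108.98; II: μ=6.2, E[X²]=76.88; III: μ=7.7, E[X²]=61.54.
E[X] = 0.38·10.3 + 0.4·6.2 + 0.22·7.7 = 8.088.
E[X²] = 0.38·108.98 + 0.4·76.88 + 0.22·61.54 = 85.7032.
Var(X) = E[X²] − (E[X])² = 85.7032 − 65.4157 = 20.2875.
SD(X) = √20.2875 = 4.50416.

4.504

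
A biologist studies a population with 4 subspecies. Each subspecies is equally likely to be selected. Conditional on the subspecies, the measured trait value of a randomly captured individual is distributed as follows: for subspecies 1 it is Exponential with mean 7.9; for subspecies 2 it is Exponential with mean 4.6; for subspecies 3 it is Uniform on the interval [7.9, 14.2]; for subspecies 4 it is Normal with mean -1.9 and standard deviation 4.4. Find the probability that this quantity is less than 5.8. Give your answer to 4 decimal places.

Conditional on each subspecies, P(X < 5.8): 1: 0.5201; 2: 0.716593; 3: 0; 4: 0.959941.
By total probability, P(X < 5.8) = 0.25·0.5201 + 0.25·0.716593 + 0.25·0 + 0.25·0.959941 = 0.549158.

0.5492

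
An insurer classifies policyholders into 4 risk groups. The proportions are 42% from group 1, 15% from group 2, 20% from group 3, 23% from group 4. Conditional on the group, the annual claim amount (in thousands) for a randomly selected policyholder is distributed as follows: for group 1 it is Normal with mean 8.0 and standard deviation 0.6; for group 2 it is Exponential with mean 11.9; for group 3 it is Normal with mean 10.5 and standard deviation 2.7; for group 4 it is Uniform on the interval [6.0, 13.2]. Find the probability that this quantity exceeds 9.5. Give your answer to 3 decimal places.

0.317

Conditional on each group, P(X > 9.5): 1: 0.00620967; 2: 0.450085; 3: 0.644447; 4: 0.513889.
By total probability, P(X > 9.5) = 0.42·0.00620967 + 0.15·0.450085 + 0.2·0.644447 + 0.23·0.513889 = 0.317205.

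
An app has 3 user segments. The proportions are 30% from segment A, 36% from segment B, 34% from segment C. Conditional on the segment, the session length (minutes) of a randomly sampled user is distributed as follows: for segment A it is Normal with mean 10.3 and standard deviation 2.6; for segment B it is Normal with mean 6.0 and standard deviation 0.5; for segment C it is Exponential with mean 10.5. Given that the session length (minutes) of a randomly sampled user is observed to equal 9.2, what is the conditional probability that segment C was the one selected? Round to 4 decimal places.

Likelihoods f(9.2 | ·): A: 0.140304; B: 1.01763e-09; C: 0.0396539.
Posterior ∝ prior × likelihood. Numerator for C: 0.34·0.0396539 = 0.0134823.
Normalizing constant: 0.3·0.140304 + 0.36·1.01763e-09 + 0.34·0.0396539 = 0.0555734.
P(C | observation) = 0.0134823 / 0.0555734 = 0.242604.

0.2426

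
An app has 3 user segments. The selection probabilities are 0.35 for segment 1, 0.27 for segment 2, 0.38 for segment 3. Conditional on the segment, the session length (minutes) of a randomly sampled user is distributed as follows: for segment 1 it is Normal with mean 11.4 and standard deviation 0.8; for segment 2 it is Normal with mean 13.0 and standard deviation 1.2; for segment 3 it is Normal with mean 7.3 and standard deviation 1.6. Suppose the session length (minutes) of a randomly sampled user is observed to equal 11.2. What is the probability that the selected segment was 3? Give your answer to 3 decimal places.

Likelihoods f(11.2 | ·): 1: 0.483335; 2: 0.107931; 3: 0.0127829.
Posterior ∝ prior × likelihood. Numerator for 3: 0.38·0.0127829 = 0.00485751.
Normalizing constant: 0.35·0.483335 + 0.27·0.107931 + 0.38·0.0127829 = 0.203166.
P(3 | observation) = 0.00485751 / 0.203166 = 0.023909.

0.024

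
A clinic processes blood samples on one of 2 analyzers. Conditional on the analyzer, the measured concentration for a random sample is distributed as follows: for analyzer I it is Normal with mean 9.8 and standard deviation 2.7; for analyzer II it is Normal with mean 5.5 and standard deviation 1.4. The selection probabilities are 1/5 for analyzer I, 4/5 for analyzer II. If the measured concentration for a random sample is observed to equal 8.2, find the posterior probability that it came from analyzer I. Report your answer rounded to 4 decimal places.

Likelihoods f(8.2 | ·): I: 0.123963; II: 0.0443739.
Posterior ∝ prior × likelihood. Numerator for I: 0.2·0.123963 = 0.0247926.
Normalizing constant: 0.2·0.123963 + 0.8·0.0443739 = 0.0602917.
P(I | observation) = 0.0247926 / 0.0602917 = 0.411211.

0.4112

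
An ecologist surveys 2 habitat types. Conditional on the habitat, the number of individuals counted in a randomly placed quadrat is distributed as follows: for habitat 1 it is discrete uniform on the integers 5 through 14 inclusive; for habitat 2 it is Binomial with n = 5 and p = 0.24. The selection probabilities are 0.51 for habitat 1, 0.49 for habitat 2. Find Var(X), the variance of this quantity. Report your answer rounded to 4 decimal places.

21.8700

Per component, 1: μ=9.5, E[X²]=98.5; 2: μ=1.2, E[X²]=2.352.
E[X] = 0.51·9.5 + 0.49·1.2 = 5.433.
E[X²] = 0.51·98.5 + 0.49·2.352 = 51.3875.
Var(X) = E[X²] − (E[X])² = 51.3875 − 29.5175 = 21.87.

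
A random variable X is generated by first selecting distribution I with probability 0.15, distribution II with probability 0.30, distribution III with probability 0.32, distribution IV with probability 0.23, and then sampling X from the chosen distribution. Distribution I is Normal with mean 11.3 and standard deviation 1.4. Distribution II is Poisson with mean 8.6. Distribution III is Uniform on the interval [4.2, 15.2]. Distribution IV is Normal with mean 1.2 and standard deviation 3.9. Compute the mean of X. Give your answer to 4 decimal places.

7.6550

Component means — I: 11.3; II: 8.6; III: 9.7; IV: 1.2.
E[X] = 0.15·11.3 + 0.3·8.6 + 0.32·9.7 + 0.23·1.2 = 7.655.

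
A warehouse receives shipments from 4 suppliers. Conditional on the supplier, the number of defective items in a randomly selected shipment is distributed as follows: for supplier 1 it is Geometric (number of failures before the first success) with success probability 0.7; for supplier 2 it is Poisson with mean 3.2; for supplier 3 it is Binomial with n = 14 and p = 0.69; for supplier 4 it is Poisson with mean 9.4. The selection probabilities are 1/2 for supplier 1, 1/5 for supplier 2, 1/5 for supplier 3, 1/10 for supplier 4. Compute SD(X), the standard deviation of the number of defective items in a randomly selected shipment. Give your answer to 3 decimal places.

4.271

Per component, 1: μ=0.428571, E[X²]=0.795918; 2: μ=3.2, E[X²]=13.44; 3: μ=9.66, E[X²]=96.3102; 4: μ=9.4, E[X²]=97.76.
E[X] = 0.5·0.428571 + 0.2·3.2 + 0.2·9.66 + 0.1·9.4 = 3.72629.
E[X²] = 0.5·0.795918 + 0.2·13.44 + 0.2·96.3102 + 0.1·97.76 = 32.124.
Var(X) = E[X²] − (E[X])² = 32.124 − 13.8852 = 18.2388.
SD(X) = √18.2388 = 4.27069.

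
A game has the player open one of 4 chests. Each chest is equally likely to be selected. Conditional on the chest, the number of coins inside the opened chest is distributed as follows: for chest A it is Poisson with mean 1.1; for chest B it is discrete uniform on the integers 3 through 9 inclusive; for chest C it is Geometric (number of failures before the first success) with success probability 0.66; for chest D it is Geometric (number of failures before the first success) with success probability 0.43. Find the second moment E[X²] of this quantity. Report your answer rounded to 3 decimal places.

12.049

For each component E[X²] = Var + (mean)², giving A: 2.31; B: 40; C: 1.04591; D: 4.83991.
Overall E[X²] = 0.25·2.31 + 0.25·40 + 0.25·1.04591 + 0.25·4.83991 = 12.049.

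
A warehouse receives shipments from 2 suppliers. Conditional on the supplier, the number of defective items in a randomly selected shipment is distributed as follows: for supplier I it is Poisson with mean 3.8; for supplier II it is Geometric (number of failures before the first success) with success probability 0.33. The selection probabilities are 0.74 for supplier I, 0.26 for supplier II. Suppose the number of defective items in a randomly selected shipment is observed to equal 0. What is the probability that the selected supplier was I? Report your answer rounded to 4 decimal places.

0.1617

Likelihoods P(X=0 | ·): I: 0.0223708; II: 0.33.
Posterior ∝ prior × likelihood. Numerator for I: 0.74·0.0223708 = 0.0165544.
Normalizing constant: 0.74·0.0223708 + 0.26·0.33 = 0.102354.
P(I | observation) = 0.0165544 / 0.102354 = 0.161736.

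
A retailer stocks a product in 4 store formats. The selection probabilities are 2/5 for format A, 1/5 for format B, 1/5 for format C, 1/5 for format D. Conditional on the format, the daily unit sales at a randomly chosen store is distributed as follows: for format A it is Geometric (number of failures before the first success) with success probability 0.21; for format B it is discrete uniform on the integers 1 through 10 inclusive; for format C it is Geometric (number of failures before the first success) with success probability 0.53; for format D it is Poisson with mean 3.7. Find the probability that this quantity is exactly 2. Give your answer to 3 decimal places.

0.130

Conditional on each format, P(X = 2): A: 0.131061; B: 0.1; C: 0.117077; D: 0.169233.
By total probability, P(X = 2) = 0.4·0.131061 + 0.2·0.1 + 0.2·0.117077 + 0.2·0.169233 = 0.129686.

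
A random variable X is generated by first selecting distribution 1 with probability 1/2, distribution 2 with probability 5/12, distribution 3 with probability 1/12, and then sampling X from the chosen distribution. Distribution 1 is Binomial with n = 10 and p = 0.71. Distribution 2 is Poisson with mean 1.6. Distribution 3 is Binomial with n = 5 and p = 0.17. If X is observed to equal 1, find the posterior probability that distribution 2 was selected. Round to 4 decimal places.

Likelihoods P(X=1 | ·): 1: 0.000103001; 2: 0.323034; 3: 0.403396.
Posterior ∝ prior × likelihood. Numerator for 2: 0.416667·0.323034 = 0.134598.
Normalizing constant: 0.5·0.000103001 + 0.416667·0.323034 + 0.0833333·0.403396 = 0.168265.
P(2 | observation) = 0.134598 / 0.168265 = 0.799913.

0.7999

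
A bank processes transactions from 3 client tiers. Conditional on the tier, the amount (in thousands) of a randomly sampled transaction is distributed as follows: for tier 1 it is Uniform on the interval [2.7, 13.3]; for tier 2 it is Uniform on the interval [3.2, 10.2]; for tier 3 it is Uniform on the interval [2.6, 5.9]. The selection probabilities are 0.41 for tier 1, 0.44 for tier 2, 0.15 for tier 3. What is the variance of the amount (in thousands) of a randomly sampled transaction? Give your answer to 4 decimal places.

7.3376

Per component, 1: μ=8, E[X²]=73.3633; 2: μ=6.7, E[X²]=48.9733; 3: μ=4.25, E[X²]=18.97.
E[X] = 0.41·8 + 0.44·6.7 + 0.15·4.25 = 6.8655.
E[X²] = 0.41·73.3633 + 0.44·48.9733 + 0.15·18.97 = 54.4727.
Var(X) = E[X²] − (E[X])² = 54.4727 − 47.1351 = 7.33764.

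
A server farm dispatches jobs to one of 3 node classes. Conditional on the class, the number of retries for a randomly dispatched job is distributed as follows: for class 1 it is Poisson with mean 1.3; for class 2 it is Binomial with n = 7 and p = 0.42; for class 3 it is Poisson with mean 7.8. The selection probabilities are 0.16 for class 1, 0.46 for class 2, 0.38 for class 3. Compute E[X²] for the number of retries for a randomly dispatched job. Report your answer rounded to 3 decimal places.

31.322

For each component E[X²] = Var + (mean)², giving 1: 2.99; 2: 10.3488; 3: 68.64.
Overall E[X²] = 0.16·2.99 + 0.46·10.3488 + 0.38·68.64 = 31.322.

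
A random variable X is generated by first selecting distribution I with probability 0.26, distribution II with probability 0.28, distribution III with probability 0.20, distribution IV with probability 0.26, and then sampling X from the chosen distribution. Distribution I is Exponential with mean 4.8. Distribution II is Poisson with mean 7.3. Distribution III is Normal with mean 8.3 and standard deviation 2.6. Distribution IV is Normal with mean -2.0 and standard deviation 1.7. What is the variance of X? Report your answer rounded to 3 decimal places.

Per component, I: μ=4.8, E[X²]=46.08; II: μ=7.3, E[X²]=60.59; III: μ=8.3, E[X²]=75.65; IV: μ=-2, E[X²]=6.89.
E[X] = 0.26·4.8 + 0.28·7.3 + 0.2·8.3 + 0.26·-2 = 4.432.
E[X²] = 0.26·46.08 + 0.28·60.59 + 0.2·75.65 + 0.26·6.89 = 45.8674.
Var(X) = E[X²] − (E[X])² = 45.8674 − 19.6426 = 26.2248.

26.225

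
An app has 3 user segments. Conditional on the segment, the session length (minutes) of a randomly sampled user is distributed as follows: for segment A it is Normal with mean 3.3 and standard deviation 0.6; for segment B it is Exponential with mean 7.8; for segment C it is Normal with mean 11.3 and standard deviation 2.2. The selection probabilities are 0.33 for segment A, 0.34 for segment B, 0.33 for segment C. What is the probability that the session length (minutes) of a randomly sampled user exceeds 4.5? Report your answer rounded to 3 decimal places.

Conditional on each segment, P(X > 4.5): A: 0.0227501; B: 0.561624; C: 0.999002.
By total probability, P(X > 4.5) = 0.33·0.0227501 + 0.34·0.561624 + 0.33·0.999002 = 0.52813.

0.528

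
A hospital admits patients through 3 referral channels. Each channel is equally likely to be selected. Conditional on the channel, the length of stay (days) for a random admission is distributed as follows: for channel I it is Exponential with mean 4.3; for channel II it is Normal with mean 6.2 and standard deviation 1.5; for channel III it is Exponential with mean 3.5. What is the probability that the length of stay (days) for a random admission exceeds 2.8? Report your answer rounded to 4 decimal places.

Conditional on each channel, P(X > 2.8): I: 0.521439; II: 0.988295; III: 0.449329.
By total probability, P(X > 2.8) = 0.333333·0.521439 + 0.333333·0.988295 + 0.333333·0.449329 = 0.653021.

0.6530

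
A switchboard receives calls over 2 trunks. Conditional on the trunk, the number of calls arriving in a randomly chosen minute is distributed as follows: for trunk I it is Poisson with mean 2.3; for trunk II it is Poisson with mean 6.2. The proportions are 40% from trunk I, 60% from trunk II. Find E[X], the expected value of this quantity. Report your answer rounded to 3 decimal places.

4.640

Component means — I: 2.3; II: 6.2.
E[X] = 0.4·2.3 + 0.6·6.2 = 4.64.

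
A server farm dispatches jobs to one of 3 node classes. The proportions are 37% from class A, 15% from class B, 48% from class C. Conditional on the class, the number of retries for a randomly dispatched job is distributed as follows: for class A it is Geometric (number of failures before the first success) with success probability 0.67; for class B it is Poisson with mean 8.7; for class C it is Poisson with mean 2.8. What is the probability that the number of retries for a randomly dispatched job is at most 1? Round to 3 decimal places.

Conditional on each class, P(X ≤ 1): A: 0.8911; B: 0.00161588; C: 0.231078.
By total probability, P(X ≤ 1) = 0.37·0.8911 + 0.15·0.00161588 + 0.48·0.231078 = 0.440867.

0.441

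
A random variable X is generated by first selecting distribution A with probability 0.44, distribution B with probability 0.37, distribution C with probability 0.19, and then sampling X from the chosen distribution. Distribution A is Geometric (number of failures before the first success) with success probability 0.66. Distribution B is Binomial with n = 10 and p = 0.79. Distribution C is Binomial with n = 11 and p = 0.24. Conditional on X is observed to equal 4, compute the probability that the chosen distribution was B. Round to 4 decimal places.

Likelihoods P(X=4 | ·): A: 0.00881982; B: 0.00701525; C: 0.160344.
Posterior ∝ prior × likelihood. Numerator for B: 0.37·0.00701525 = 0.00259564.
Normalizing constant: 0.44·0.00881982 + 0.37·0.00701525 + 0.19·0.160344 = 0.0369418.
P(B | observation) = 0.00259564 / 0.0369418 = 0.070263.

0.0703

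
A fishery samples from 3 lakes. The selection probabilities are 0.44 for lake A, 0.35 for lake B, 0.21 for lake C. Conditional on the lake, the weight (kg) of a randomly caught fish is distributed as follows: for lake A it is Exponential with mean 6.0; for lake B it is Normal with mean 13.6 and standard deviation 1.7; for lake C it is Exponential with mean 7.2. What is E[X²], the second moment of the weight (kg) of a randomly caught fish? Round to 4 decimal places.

119.2003

For each component E[X²] = Var + (mean)², giving A: 72; B: 187.85; C: 103.68.
Overall E[X²] = 0.44·72 + 0.35·187.85 + 0.21·103.68 = 119.2.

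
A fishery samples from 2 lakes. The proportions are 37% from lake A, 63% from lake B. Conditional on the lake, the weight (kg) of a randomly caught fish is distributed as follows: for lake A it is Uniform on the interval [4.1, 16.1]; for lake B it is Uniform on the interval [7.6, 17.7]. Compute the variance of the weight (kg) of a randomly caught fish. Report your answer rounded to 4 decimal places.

Per component, A: μ=10.1, E[X²]=114.01; B: μ=12.65, E[X²]=168.523.
E[X] = 0.37·10.1 + 0.63·12.65 = 11.7065.
E[X²] = 0.37·114.01 + 0.63·168.523 = 148.353.
Var(X) = E[X²] − (E[X])² = 148.353 − 137.042 = 11.3113.

11.3113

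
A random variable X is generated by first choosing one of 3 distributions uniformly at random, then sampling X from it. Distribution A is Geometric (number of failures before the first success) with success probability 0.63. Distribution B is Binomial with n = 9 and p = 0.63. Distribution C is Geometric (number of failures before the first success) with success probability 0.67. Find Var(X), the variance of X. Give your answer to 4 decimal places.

7.1050

Per component, A: μ=0.587302, E[X²]=1.27715; B: μ=5.67, E[X²]=34.2468; C: μ=0.492537, E[X²]=0.977723.
E[X] = 0.333333·0.587302 + 0.333333·5.67 + 0.333333·0.492537 = 2.24995.
E[X²] = 0.333333·1.27715 + 0.333333·34.2468 + 0.333333·0.977723 = 12.1672.
Var(X) = E[X²] − (E[X])² = 12.1672 − 5.06226 = 7.10497.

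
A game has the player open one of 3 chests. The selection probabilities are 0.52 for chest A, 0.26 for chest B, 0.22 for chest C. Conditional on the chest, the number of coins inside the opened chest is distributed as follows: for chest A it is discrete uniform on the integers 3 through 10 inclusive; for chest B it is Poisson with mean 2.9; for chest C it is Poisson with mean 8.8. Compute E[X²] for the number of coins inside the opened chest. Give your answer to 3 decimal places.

46.613

For each component E[X²] = Var + (mean)², giving A: 47.5; B: 11.31; C: 86.24.
Overall E[X²] = 0.52·47.5 + 0.26·11.31 + 0.22·86.24 = 46.6134.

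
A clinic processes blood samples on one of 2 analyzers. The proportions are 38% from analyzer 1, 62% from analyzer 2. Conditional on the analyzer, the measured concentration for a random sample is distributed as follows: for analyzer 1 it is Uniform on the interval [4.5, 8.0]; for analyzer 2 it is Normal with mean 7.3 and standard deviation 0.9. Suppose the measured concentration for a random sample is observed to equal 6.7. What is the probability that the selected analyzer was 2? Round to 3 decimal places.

0.670

Likelihoods f(6.7 | ·): 1: 0.285714; 2: 0.354942.
Posterior ∝ prior × likelihood. Numerator for 2: 0.62·0.354942 = 0.220064.
Normalizing constant: 0.38·0.285714 + 0.62·0.354942 = 0.328636.
P(2 | observation) = 0.220064 / 0.328636 = 0.66963.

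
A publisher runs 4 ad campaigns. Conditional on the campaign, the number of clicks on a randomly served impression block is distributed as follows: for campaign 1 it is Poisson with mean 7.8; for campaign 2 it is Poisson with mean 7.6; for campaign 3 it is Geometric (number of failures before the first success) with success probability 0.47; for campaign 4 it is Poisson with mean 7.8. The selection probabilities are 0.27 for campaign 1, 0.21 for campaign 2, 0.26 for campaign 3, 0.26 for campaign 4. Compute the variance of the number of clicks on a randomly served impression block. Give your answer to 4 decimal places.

14.7804

Per component, 1: μ=7.8, E[X²]=68.64; 2: μ=7.6, E[X²]=65.36; 3: μ=1.12766, E[X²]=3.67089; 4: μ=7.8, E[X²]=68.64.
E[X] = 0.27·7.8 + 0.21·7.6 + 0.26·1.12766 + 0.26·7.8 = 6.02319.
E[X²] = 0.27·68.64 + 0.21·65.36 + 0.26·3.67089 + 0.26·68.64 = 51.0592.
Var(X) = E[X²] − (E[X])² = 51.0592 − 36.2788 = 14.7804.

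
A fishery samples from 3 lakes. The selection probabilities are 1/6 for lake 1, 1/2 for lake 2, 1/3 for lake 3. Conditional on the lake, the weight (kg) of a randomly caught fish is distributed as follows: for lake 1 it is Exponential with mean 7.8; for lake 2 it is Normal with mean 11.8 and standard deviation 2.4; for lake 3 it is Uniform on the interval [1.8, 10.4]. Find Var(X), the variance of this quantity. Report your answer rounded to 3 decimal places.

21.983

Per component, 1: μ=7.8, E[X²]=121.68; 2: μ=11.8, E[X²]=145; 3: μ=6.1, E[X²]=43.3733.
E[X] = 0.166667·7.8 + 0.5·11.8 + 0.333333·6.1 = 9.23333.
E[X²] = 0.166667·121.68 + 0.5·145 + 0.333333·43.3733 = 107.238.
Var(X) = E[X²] − (E[X])² = 107.238 − 85.2544 = 21.9833.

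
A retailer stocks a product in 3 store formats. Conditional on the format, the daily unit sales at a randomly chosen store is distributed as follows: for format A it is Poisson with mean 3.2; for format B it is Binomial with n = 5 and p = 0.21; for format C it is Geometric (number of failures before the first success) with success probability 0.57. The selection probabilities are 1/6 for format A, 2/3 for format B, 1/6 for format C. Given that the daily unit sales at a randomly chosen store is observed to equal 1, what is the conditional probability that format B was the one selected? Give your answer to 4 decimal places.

Likelihoods P(X=1 | ·): A: 0.130439; B: 0.408976; C: 0.2451.
Posterior ∝ prior × likelihood. Numerator for B: 0.666667·0.408976 = 0.272651.
Normalizing constant: 0.166667·0.130439 + 0.666667·0.408976 + 0.166667·0.2451 = 0.33524.
P(B | observation) = 0.272651 / 0.33524 = 0.813299.

0.8133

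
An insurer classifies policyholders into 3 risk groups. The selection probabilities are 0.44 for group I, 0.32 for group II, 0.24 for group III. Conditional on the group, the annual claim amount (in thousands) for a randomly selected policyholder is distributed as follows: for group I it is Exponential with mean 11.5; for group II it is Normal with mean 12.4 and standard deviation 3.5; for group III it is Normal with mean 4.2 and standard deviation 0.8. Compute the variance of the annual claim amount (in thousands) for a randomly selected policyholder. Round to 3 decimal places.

73.169

Per component, I: μ=11.5, E[X²]=264.5; II: μ=12.4, E[X²]=166.01; III: μ=4.2, E[X²]=18.28.
E[X] = 0.44·11.5 + 0.32·12.4 + 0.24·4.2 = 10.036.
E[X²] = 0.44·264.5 + 0.32·166.01 + 0.24·18.28 = 173.89.
Var(X) = E[X²] − (E[X])² = 173.89 − 100.721 = 73.1691.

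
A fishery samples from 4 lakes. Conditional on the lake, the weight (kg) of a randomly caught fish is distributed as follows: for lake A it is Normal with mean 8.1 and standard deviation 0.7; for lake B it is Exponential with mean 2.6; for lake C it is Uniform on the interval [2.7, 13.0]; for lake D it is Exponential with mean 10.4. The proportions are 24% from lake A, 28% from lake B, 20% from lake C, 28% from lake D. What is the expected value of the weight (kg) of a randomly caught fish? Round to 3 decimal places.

7.154

Component means — A: 8.1; B: 2.6; C: 7.85; D: 10.4.
E[X] = 0.24·8.1 + 0.28·2.6 + 0.2·7.85 + 0.28·10.4 = 7.154.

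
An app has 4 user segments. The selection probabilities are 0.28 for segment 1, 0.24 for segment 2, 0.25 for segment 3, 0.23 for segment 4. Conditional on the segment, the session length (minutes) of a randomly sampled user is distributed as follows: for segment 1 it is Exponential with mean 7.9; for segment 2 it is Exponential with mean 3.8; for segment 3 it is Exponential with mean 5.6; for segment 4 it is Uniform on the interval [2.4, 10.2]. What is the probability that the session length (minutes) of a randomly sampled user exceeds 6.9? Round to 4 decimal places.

0.3262

Conditional on each segment, P(X > 6.9): 1: 0.417522; 2: 0.162709; 3: 0.291667; 4: 0.423077.
By total probability, P(X > 6.9) = 0.28·0.417522 + 0.24·0.162709 + 0.25·0.291667 + 0.23·0.423077 = 0.326181.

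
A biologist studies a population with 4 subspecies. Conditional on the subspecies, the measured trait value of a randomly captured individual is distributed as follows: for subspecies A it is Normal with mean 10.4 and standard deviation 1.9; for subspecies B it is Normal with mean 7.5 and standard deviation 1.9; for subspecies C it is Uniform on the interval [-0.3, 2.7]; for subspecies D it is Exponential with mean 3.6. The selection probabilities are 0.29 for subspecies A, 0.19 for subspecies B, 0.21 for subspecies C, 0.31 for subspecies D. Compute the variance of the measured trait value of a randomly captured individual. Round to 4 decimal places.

18.5373

Per component, A: μ=10.4, E[X²]=111.77; B: μ=7.5, E[X²]=59.86; C: μ=1.2, E[X²]=2.19; D: μ=3.6, E[X²]=25.92.
E[X] = 0.29·10.4 + 0.19·7.5 + 0.21·1.2 + 0.31·3.6 = 5.809.
E[X²] = 0.29·111.77 + 0.19·59.86 + 0.21·2.19 + 0.31·25.92 = 52.2818.
Var(X) = E[X²] − (E[X])² = 52.2818 − 33.7445 = 18.5373.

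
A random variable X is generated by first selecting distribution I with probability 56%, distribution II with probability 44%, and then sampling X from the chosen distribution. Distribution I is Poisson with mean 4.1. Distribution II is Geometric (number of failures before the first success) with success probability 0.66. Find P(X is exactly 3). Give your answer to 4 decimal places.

0.1180

Conditional on each component, P(X = 3): I: 0.190368; II: 0.0259406.
By total probability, P(X = 3) = 0.56·0.190368 + 0.44·0.0259406 = 0.11802.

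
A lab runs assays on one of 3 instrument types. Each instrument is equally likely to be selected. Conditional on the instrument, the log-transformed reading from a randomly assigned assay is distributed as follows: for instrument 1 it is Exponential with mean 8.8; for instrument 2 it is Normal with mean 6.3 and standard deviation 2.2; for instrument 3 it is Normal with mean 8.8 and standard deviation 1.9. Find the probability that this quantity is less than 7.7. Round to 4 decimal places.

0.5341

Conditional on each instrument, P(X < 7.7): 1: 0.583138; 2: 0.73773; 3: 0.281312.
By total probability, P(X < 7.7) = 0.333333·0.583138 + 0.333333·0.73773 + 0.333333·0.281312 = 0.53406.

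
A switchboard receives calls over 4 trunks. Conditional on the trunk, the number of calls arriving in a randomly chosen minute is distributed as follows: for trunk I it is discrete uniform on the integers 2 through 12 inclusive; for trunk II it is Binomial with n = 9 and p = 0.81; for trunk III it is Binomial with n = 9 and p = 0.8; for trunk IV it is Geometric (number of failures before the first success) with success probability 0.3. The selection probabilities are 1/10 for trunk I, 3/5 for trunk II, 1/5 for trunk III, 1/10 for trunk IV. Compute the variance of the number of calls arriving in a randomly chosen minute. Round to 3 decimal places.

Per component, I: μ=7, E[X²]=59; II: μ=7.29, E[X²]=54.5292; III: μ=7.2, E[X²]=53.28; IV: μ=2.33333, E[X²]=13.2222.
E[X] = 0.1·7 + 0.6·7.29 + 0.2·7.2 + 0.1·2.33333 = 6.74733.
E[X²] = 0.1·59 + 0.6·54.5292 + 0.2·53.28 + 0.1·13.2222 = 50.5957.
Var(X) = E[X²] − (E[X])² = 50.5957 − 45.5265 = 5.06924.

5.069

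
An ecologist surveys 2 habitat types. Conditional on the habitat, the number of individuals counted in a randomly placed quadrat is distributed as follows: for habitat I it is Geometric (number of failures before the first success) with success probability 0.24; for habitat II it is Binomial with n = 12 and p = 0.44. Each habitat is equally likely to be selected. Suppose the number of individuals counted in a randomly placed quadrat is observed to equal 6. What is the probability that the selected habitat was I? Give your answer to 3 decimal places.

Likelihoods P(X=6 | ·): I: 0.046248; II: 0.206784.
Posterior ∝ prior × likelihood. Numerator for I: 0.5·0.046248 = 0.023124.
Normalizing constant: 0.5·0.046248 + 0.5·0.206784 = 0.126516.
P(I | observation) = 0.023124 / 0.126516 = 0.182776.

0.183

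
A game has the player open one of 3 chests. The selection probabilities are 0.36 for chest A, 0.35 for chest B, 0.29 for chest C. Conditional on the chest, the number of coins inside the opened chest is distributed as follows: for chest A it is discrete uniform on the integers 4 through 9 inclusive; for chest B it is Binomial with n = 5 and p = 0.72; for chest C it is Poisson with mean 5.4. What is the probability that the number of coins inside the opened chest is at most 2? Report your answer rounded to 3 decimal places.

Conditional on each chest, P(X ≤ 2): A: 0; B: 0.137648; C: 0.0947579.
By total probability, P(X ≤ 2) = 0.36·0 + 0.35·0.137648 + 0.29·0.0947579 = 0.0756565.

0.076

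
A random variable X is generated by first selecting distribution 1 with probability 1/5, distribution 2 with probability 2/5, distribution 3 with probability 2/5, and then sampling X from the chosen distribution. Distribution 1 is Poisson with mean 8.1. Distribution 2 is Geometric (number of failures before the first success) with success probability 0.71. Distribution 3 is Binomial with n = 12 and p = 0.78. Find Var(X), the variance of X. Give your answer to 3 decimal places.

20.354

Per component, 1: μ=8.1, E[X²]=73.71; 2: μ=0.408451, E[X²]=0.742115; 3: μ=9.36, E[X²]=89.6688.
E[X] = 0.2·8.1 + 0.4·0.408451 + 0.4·9.36 = 5.52738.
E[X²] = 0.2·73.71 + 0.4·0.742115 + 0.4·89.6688 = 50.9064.
Var(X) = E[X²] − (E[X])² = 50.9064 − 30.5519 = 20.3544.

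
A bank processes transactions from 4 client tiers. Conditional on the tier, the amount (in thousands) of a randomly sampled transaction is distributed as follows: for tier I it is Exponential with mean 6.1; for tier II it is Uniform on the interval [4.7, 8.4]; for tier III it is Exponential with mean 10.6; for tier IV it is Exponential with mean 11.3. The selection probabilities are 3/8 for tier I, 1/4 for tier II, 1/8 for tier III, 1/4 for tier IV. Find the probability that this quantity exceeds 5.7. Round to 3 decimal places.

0.554

Conditional on each tier, P(X > 5.7): I: 0.392811; II: 0.72973; III: 0.584069; IV: 0.603853.
By total probability, P(X > 5.7) = 0.375·0.392811 + 0.25·0.72973 + 0.125·0.584069 + 0.25·0.603853 = 0.553708.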